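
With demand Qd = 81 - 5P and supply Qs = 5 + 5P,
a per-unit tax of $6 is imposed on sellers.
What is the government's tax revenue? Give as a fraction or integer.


With tax on sellers, new supply: Qs' = 5 + 5(P - 6)
= 5P - 25
New equilibrium quantity:
Q_new = 28
Tax revenue = tax * Q_new = 6 * 28 = 168

168


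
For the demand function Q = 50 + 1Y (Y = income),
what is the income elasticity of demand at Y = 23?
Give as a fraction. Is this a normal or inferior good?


dQ/dY = 1
At Y = 23: Q = 50 + 1*23 = 73
Ey = (dQ/dY)(Y/Q) = 1 * 23 / 73 = 23/73
Since Ey > 0, this is a normal good.

23/73 (normal good)


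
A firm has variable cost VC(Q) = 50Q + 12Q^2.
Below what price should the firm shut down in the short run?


AVC(Q) = VC(Q)/Q = 50 + 12Q
AVC is increasing in Q, so minimum AVC is at Q -> 0+.
Min AVC = 50
The firm should shut down if P < 50.

50


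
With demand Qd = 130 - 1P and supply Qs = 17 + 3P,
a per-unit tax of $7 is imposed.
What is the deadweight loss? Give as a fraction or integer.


Pre-tax equilibrium quantity: Q* = 407/4
Post-tax equilibrium quantity: Q_tax = 193/2
Reduction in quantity: Q* - Q_tax = 21/4
DWL = (1/2) * tax * (Q* - Q_tax)
DWL = (1/2) * 7 * 21/4 = 147/8

147/8


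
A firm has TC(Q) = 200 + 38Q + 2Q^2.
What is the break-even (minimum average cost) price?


AC(Q) = 200/Q + 38 + 2Q
To minimize: dAC/dQ = -200/Q^2 + 2 = 0
Q^2 = 200/2 = 100
Q* = 10
Min AC = 200/10 + 38 + 2*10
Min AC = 20 + 38 + 20 = 78

78


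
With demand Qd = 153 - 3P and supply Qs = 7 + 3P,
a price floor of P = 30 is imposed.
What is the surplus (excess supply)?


At P = 30:
Qd = 153 - 3*30 = 63
Qs = 7 + 3*30 = 97
Surplus = Qs - Qd = 97 - 63 = 34

34


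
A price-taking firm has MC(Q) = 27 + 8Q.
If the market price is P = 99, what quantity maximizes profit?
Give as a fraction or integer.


In perfect competition, profit is maximized where P = MC.
99 = 27 + 8Q
72 = 8Q
Q* = 72/8 = 9

9


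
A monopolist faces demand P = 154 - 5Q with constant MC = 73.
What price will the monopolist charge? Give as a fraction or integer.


MR = 154 - 10Q
Set MR = MC: 154 - 10Q = 73
Q* = 81/10
Substitute into demand:
P* = 154 - 5*81/10 = 227/2

227/2


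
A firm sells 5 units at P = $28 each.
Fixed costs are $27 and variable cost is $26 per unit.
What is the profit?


Total Revenue = P * Q = 28 * 5 = $140
Total Cost = FC + VC*Q = 27 + 26*5 = $157
Profit = TR - TC = 140 - 157 = $-17

$-17


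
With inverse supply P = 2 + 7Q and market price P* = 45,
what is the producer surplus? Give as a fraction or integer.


Minimum supply price (at Q=0): P_min = 2
Quantity supplied at P* = 45:
Q* = (45 - 2)/7 = 43/7
PS = (1/2) * Q* * (P* - P_min)
PS = (1/2) * 43/7 * (45 - 2)
PS = (1/2) * 43/7 * 43 = 1849/14

1849/14


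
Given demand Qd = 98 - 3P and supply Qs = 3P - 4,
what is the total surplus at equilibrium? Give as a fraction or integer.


Find equilibrium: 98 - 3P = 3P - 4
98 + 4 = 6P
P* = 102/6 = 17
Q* = 3*17 - 4 = 47
Inverse demand: P = 98/3 - Q/3, so P_max = 98/3
Inverse supply: P = 4/3 + Q/3, so P_min = 4/3
CS = (1/2) * 47 * (98/3 - 17) = 2209/6
PS = (1/2) * 47 * (17 - 4/3) = 2209/6
TS = CS + PS = 2209/6 + 2209/6 = 2209/3

2209/3


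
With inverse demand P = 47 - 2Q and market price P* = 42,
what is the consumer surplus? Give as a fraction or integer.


Maximum willingness to pay (at Q=0): P_max = 47
Quantity demanded at P* = 42:
Q* = (47 - 42)/2 = 5/2
CS = (1/2) * Q* * (P_max - P*)
CS = (1/2) * 5/2 * (47 - 42)
CS = (1/2) * 5/2 * 5 = 25/4

25/4


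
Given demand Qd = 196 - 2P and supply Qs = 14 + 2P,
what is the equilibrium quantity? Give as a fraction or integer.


First find equilibrium price:
196 - 2P = 14 + 2P
P* = 182/4 = 91/2
Then substitute into demand:
Q* = 196 - 2 * 91/2 = 105

105


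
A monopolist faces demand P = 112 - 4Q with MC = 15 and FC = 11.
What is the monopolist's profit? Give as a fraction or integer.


MR = MC: 112 - 8Q = 15
Q* = 97/8
P* = 112 - 4*97/8 = 127/2
Profit = (P* - MC)*Q* - FC
= (127/2 - 15)*97/8 - 11
= 97/2*97/8 - 11
= 9409/16 - 11 = 9233/16

9233/16


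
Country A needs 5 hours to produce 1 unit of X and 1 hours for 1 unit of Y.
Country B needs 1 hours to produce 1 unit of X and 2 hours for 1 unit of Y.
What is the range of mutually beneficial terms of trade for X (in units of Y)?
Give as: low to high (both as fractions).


Opportunity cost of X for Country A = hours_X / hours_Y = 5/1 = 5 units of Y
Opportunity cost of X for Country B = hours_X / hours_Y = 1/2 = 1/2 units of Y
Terms of trade must be between the two opportunity costs.
Range: 1/2 to 5

1/2 to 5


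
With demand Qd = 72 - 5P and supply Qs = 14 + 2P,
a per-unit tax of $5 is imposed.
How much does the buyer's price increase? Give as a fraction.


With a per-unit tax, the buyer's price increase depends on relative slopes.
Supply slope: d = 2, Demand slope: b = 5
Buyer's price increase = d * tax / (b + d)
= 2 * 5 / (5 + 2)
= 10 / 7 = 10/7

10/7


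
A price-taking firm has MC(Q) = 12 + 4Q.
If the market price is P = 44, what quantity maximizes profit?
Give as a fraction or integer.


In perfect competition, profit is maximized where P = MC.
44 = 12 + 4Q
32 = 4Q
Q* = 32/4 = 8

8


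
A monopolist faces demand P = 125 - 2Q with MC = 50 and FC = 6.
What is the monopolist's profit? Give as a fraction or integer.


MR = MC: 125 - 4Q = 50
Q* = 75/4
P* = 125 - 2*75/4 = 175/2
Profit = (P* - MC)*Q* - FC
= (175/2 - 50)*75/4 - 6
= 75/2*75/4 - 6
= 5625/8 - 6 = 5577/8

5577/8


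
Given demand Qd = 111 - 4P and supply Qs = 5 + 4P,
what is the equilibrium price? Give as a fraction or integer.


At equilibrium, Qd = Qs.
111 - 4P = 5 + 4P
111 - 5 = 4P + 4P
106 = 8P
P* = 106/8 = 53/4

53/4


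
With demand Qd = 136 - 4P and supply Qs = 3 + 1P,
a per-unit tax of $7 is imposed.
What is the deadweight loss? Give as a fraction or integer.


Pre-tax equilibrium quantity: Q* = 148/5
Post-tax equilibrium quantity: Q_tax = 24
Reduction in quantity: Q* - Q_tax = 28/5
DWL = (1/2) * tax * (Q* - Q_tax)
DWL = (1/2) * 7 * 28/5 = 98/5

98/5


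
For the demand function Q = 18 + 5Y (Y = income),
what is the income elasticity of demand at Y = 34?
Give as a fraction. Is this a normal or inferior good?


dQ/dY = 5
At Y = 34: Q = 18 + 5*34 = 188
Ey = (dQ/dY)(Y/Q) = 5 * 34 / 188 = 85/94
Since Ey > 0, this is a normal good.

85/94 (normal good)


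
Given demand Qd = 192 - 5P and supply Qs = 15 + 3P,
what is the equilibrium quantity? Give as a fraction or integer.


First find equilibrium price:
192 - 5P = 15 + 3P
P* = 177/8 = 177/8
Then substitute into demand:
Q* = 192 - 5 * 177/8 = 651/8

651/8


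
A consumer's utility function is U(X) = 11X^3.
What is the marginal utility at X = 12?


MU = dU/dX = 11*3*X^(3-1)
MU = 33*X^2
At X = 12:
MU = 33 * 12^2
MU = 33 * 144 = 4752

4752


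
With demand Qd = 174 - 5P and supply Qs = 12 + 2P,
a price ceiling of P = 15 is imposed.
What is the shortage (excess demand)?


At P = 15:
Qd = 174 - 5*15 = 99
Qs = 12 + 2*15 = 42
Shortage = Qd - Qs = 99 - 42 = 57

57


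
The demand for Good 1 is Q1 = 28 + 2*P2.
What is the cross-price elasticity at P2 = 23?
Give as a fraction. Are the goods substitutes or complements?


dQ1/dP2 = 2
At P2 = 23: Q1 = 28 + 2*23 = 74
Exy = (dQ1/dP2)(P2/Q1) = 2 * 23 / 74 = 23/37
Since Exy > 0, the goods are substitutes.

23/37 (substitutes)


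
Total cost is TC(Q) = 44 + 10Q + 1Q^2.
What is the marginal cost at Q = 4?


MC = dTC/dQ = 10 + 2*1*Q
At Q = 4:
MC = 10 + 2*4
MC = 10 + 8 = 18

18


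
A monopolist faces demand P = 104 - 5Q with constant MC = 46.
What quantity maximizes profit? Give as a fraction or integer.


TR = P*Q = (104 - 5Q)Q = 104Q - 5Q^2
MR = dTR/dQ = 104 - 10Q
Set MR = MC:
104 - 10Q = 46
58 = 10Q
Q* = 58/10 = 29/5

29/5


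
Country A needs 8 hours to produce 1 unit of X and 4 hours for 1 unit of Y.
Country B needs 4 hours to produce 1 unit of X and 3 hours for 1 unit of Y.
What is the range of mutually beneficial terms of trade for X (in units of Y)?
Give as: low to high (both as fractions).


Opportunity cost of X for Country A = hours_X / hours_Y = 8/4 = 2 units of Y
Opportunity cost of X for Country B = hours_X / hours_Y = 4/3 = 4/3 units of Y
Terms of trade must be between the two opportunity costs.
Range: 4/3 to 2

4/3 to 2


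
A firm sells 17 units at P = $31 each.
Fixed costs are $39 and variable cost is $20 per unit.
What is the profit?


Total Revenue = P * Q = 31 * 17 = $527
Total Cost = FC + VC*Q = 39 + 20*17 = $379
Profit = TR - TC = 527 - 379 = $148

$148


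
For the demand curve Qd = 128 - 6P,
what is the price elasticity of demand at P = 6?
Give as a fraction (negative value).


dQ/dP = -6
At P = 6: Q = 128 - 6*6 = 92
E = (dQ/dP)(P/Q) = (-6)(6/92) = -9/23

-9/23


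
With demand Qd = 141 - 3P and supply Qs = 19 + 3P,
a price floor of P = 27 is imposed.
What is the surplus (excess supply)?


At P = 27:
Qd = 141 - 3*27 = 60
Qs = 19 + 3*27 = 100
Surplus = Qs - Qd = 100 - 60 = 40

40


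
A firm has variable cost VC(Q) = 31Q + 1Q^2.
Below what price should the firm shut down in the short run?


AVC(Q) = VC(Q)/Q = 31 + 1Q
AVC is increasing in Q, so minimum AVC is at Q -> 0+.
Min AVC = 31
The firm should shut down if P < 31.

31


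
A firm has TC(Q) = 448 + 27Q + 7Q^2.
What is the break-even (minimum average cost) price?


AC(Q) = 448/Q + 27 + 7Q
To minimize: dAC/dQ = -448/Q^2 + 7 = 0
Q^2 = 448/7 = 64
Q* = 8
Min AC = 448/8 + 27 + 7*8
Min AC = 56 + 27 + 56 = 139

139


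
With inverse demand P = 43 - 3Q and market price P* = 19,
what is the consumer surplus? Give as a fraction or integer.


Maximum willingness to pay (at Q=0): P_max = 43
Quantity demanded at P* = 19:
Q* = (43 - 19)/3 = 8
CS = (1/2) * Q* * (P_max - P*)
CS = (1/2) * 8 * (43 - 19)
CS = (1/2) * 8 * 24 = 96

96


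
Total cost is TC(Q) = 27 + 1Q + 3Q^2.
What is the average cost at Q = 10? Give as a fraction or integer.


TC(10) = 27 + 1*10 + 3*10^2
TC(10) = 27 + 10 + 300 = 337
AC = TC/Q = 337/10 = 337/10

337/10


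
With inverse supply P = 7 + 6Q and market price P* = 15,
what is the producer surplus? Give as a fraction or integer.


Minimum supply price (at Q=0): P_min = 7
Quantity supplied at P* = 15:
Q* = (15 - 7)/6 = 4/3
PS = (1/2) * Q* * (P* - P_min)
PS = (1/2) * 4/3 * (15 - 7)
PS = (1/2) * 4/3 * 8 = 16/3

16/3


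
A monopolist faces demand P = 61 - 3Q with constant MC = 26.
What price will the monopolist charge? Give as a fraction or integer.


MR = 61 - 6Q
Set MR = MC: 61 - 6Q = 26
Q* = 35/6
Substitute into demand:
P* = 61 - 3*35/6 = 87/2

87/2


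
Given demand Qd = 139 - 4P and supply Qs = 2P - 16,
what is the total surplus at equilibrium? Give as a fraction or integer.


Find equilibrium: 139 - 4P = 2P - 16
139 + 16 = 6P
P* = 155/6 = 155/6
Q* = 2*155/6 - 16 = 107/3
Inverse demand: P = 139/4 - Q/4, so P_max = 139/4
Inverse supply: P = 8 + Q/2, so P_min = 8
CS = (1/2) * 107/3 * (139/4 - 155/6) = 11449/72
PS = (1/2) * 107/3 * (155/6 - 8) = 11449/36
TS = CS + PS = 11449/72 + 11449/36 = 11449/24

11449/24


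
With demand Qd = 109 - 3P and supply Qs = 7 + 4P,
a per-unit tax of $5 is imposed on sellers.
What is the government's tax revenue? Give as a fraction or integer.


With tax on sellers, new supply: Qs' = 7 + 4(P - 5)
= 4P - 13
New equilibrium quantity:
Q_new = 397/7
Tax revenue = tax * Q_new = 5 * 397/7 = 1985/7

1985/7


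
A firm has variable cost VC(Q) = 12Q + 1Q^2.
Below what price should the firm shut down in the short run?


AVC(Q) = VC(Q)/Q = 12 + 1Q
AVC is increasing in Q, so minimum AVC is at Q -> 0+.
Min AVC = 12
The firm should shut down if P < 12.

12


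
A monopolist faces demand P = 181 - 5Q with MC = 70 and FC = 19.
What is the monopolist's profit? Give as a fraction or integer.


MR = MC: 181 - 10Q = 70
Q* = 111/10
P* = 181 - 5*111/10 = 251/2
Profit = (P* - MC)*Q* - FC
= (251/2 - 70)*111/10 - 19
= 111/2*111/10 - 19
= 12321/20 - 19 = 11941/20

11941/20


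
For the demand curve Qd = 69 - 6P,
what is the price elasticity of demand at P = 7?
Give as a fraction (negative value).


dQ/dP = -6
At P = 7: Q = 69 - 6*7 = 27
E = (dQ/dP)(P/Q) = (-6)(7/27) = -14/9

-14/9


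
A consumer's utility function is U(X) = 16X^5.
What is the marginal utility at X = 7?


MU = dU/dX = 16*5*X^(5-1)
MU = 80*X^4
At X = 7:
MU = 80 * 7^4
MU = 80 * 2401 = 192080

192080


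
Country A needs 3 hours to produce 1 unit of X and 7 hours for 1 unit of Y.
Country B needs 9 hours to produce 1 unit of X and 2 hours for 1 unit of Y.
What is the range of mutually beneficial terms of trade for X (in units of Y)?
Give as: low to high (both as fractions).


Opportunity cost of X for Country A = hours_X / hours_Y = 3/7 = 3/7 units of Y
Opportunity cost of X for Country B = hours_X / hours_Y = 9/2 = 9/2 units of Y
Terms of trade must be between the two opportunity costs.
Range: 3/7 to 9/2

3/7 to 9/2


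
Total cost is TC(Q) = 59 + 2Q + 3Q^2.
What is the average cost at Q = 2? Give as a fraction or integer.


TC(2) = 59 + 2*2 + 3*2^2
TC(2) = 59 + 4 + 12 = 75
AC = TC/Q = 75/2 = 75/2

75/2


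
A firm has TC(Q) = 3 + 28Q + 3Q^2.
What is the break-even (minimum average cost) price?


AC(Q) = 3/Q + 28 + 3Q
To minimize: dAC/dQ = -3/Q^2 + 3 = 0
Q^2 = 3/3 = 1
Q* = 1
Min AC = 3/1 + 28 + 3*1
Min AC = 3 + 28 + 3 = 34

34


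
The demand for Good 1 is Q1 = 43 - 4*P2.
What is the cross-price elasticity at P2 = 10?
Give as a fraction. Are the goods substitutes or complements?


dQ1/dP2 = -4
At P2 = 10: Q1 = 43 - 4*10 = 3
Exy = (dQ1/dP2)(P2/Q1) = -4 * 10 / 3 = -40/3
Since Exy < 0, the goods are complements.

-40/3 (complements)


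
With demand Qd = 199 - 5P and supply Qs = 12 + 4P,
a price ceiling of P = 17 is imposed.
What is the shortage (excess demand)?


At P = 17:
Qd = 199 - 5*17 = 114
Qs = 12 + 4*17 = 80
Shortage = Qd - Qs = 114 - 80 = 34

34


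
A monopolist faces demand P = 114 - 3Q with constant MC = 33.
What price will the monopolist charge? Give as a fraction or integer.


MR = 114 - 6Q
Set MR = MC: 114 - 6Q = 33
Q* = 27/2
Substitute into demand:
P* = 114 - 3*27/2 = 147/2

147/2


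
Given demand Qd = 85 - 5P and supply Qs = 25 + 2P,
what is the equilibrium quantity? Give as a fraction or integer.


First find equilibrium price:
85 - 5P = 25 + 2P
P* = 60/7 = 60/7
Then substitute into demand:
Q* = 85 - 5 * 60/7 = 295/7

295/7


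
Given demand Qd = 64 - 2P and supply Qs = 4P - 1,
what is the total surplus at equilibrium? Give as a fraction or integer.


Find equilibrium: 64 - 2P = 4P - 1
64 + 1 = 6P
P* = 65/6 = 65/6
Q* = 4*65/6 - 1 = 127/3
Inverse demand: P = 32 - Q/2, so P_max = 32
Inverse supply: P = 1/4 + Q/4, so P_min = 1/4
CS = (1/2) * 127/3 * (32 - 65/6) = 16129/36
PS = (1/2) * 127/3 * (65/6 - 1/4) = 16129/72
TS = CS + PS = 16129/36 + 16129/72 = 16129/24

16129/24


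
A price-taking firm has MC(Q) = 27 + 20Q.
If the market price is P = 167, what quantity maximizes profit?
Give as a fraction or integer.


In perfect competition, profit is maximized where P = MC.
167 = 27 + 20Q
140 = 20Q
Q* = 140/20 = 7

7


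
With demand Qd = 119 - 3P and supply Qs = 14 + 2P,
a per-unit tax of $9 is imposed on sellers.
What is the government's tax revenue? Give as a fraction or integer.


With tax on sellers, new supply: Qs' = 14 + 2(P - 9)
= 2P - 4
New equilibrium quantity:
Q_new = 226/5
Tax revenue = tax * Q_new = 9 * 226/5 = 2034/5

2034/5


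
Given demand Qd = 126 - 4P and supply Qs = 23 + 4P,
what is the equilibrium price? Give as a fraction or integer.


At equilibrium, Qd = Qs.
126 - 4P = 23 + 4P
126 - 23 = 4P + 4P
103 = 8P
P* = 103/8 = 103/8

103/8


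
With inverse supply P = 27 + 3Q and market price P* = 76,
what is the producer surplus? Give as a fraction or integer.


Minimum supply price (at Q=0): P_min = 27
Quantity supplied at P* = 76:
Q* = (76 - 27)/3 = 49/3
PS = (1/2) * Q* * (P* - P_min)
PS = (1/2) * 49/3 * (76 - 27)
PS = (1/2) * 49/3 * 49 = 2401/6

2401/6


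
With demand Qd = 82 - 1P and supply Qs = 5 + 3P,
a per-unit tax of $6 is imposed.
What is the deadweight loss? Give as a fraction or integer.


Pre-tax equilibrium quantity: Q* = 251/4
Post-tax equilibrium quantity: Q_tax = 233/4
Reduction in quantity: Q* - Q_tax = 9/2
DWL = (1/2) * tax * (Q* - Q_tax)
DWL = (1/2) * 6 * 9/2 = 27/2

27/2


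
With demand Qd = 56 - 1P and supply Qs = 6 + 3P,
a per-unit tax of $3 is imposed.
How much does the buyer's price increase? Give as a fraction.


With a per-unit tax, the buyer's price increase depends on relative slopes.
Supply slope: d = 3, Demand slope: b = 1
Buyer's price increase = d * tax / (b + d)
= 3 * 3 / (1 + 3)
= 9 / 4 = 9/4

9/4


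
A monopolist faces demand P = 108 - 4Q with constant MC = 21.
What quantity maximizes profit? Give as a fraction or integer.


TR = P*Q = (108 - 4Q)Q = 108Q - 4Q^2
MR = dTR/dQ = 108 - 8Q
Set MR = MC:
108 - 8Q = 21
87 = 8Q
Q* = 87/8 = 87/8

87/8


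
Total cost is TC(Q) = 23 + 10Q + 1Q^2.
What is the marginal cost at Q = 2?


MC = dTC/dQ = 10 + 2*1*Q
At Q = 2:
MC = 10 + 2*2
MC = 10 + 4 = 14

14


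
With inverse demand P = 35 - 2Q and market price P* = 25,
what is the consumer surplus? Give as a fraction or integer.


Maximum willingness to pay (at Q=0): P_max = 35
Quantity demanded at P* = 25:
Q* = (35 - 25)/2 = 5
CS = (1/2) * Q* * (P_max - P*)
CS = (1/2) * 5 * (35 - 25)
CS = (1/2) * 5 * 10 = 25

25


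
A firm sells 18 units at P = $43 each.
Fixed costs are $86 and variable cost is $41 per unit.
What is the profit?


Total Revenue = P * Q = 43 * 18 = $774
Total Cost = FC + VC*Q = 86 + 41*18 = $824
Profit = TR - TC = 774 - 824 = $-50

$-50


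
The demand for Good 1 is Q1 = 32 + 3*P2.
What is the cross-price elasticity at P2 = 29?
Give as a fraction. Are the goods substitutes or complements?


dQ1/dP2 = 3
At P2 = 29: Q1 = 32 + 3*29 = 119
Exy = (dQ1/dP2)(P2/Q1) = 3 * 29 / 119 = 87/119
Since Exy > 0, the goods are substitutes.

87/119 (substitutes)


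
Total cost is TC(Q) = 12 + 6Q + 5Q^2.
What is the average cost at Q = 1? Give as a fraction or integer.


TC(1) = 12 + 6*1 + 5*1^2
TC(1) = 12 + 6 + 5 = 23
AC = TC/Q = 23/1 = 23

23


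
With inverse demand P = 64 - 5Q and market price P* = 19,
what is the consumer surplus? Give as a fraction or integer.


Maximum willingness to pay (at Q=0): P_max = 64
Quantity demanded at P* = 19:
Q* = (64 - 19)/5 = 9
CS = (1/2) * Q* * (P_max - P*)
CS = (1/2) * 9 * (64 - 19)
CS = (1/2) * 9 * 45 = 405/2

405/2


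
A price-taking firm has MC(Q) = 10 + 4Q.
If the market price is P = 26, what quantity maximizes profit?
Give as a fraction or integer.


In perfect competition, profit is maximized where P = MC.
26 = 10 + 4Q
16 = 4Q
Q* = 16/4 = 4

4


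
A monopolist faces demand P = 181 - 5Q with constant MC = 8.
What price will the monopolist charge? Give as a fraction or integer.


MR = 181 - 10Q
Set MR = MC: 181 - 10Q = 8
Q* = 173/10
Substitute into demand:
P* = 181 - 5*173/10 = 189/2

189/2


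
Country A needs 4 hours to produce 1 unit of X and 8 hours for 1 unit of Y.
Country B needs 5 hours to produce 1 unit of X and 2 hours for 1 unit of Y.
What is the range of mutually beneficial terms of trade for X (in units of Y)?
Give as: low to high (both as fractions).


Opportunity cost of X for Country A = hours_X / hours_Y = 4/8 = 1/2 units of Y
Opportunity cost of X for Country B = hours_X / hours_Y = 5/2 = 5/2 units of Y
Terms of trade must be between the two opportunity costs.
Range: 1/2 to 5/2

1/2 to 5/2


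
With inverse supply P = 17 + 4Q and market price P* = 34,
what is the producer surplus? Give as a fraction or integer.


Minimum supply price (at Q=0): P_min = 17
Quantity supplied at P* = 34:
Q* = (34 - 17)/4 = 17/4
PS = (1/2) * Q* * (P* - P_min)
PS = (1/2) * 17/4 * (34 - 17)
PS = (1/2) * 17/4 * 17 = 289/8

289/8


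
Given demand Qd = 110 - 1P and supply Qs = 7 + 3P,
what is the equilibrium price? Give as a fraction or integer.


At equilibrium, Qd = Qs.
110 - 1P = 7 + 3P
110 - 7 = 1P + 3P
103 = 4P
P* = 103/4 = 103/4

103/4


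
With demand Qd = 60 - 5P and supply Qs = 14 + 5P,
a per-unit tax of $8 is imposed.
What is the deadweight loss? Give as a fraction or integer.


Pre-tax equilibrium quantity: Q* = 37
Post-tax equilibrium quantity: Q_tax = 17
Reduction in quantity: Q* - Q_tax = 20
DWL = (1/2) * tax * (Q* - Q_tax)
DWL = (1/2) * 8 * 20 = 80

80


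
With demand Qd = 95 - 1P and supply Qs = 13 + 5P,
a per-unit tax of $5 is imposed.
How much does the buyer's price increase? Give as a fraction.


With a per-unit tax, the buyer's price increase depends on relative slopes.
Supply slope: d = 5, Demand slope: b = 1
Buyer's price increase = d * tax / (b + d)
= 5 * 5 / (1 + 5)
= 25 / 6 = 25/6

25/6


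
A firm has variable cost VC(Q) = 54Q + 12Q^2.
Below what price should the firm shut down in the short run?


AVC(Q) = VC(Q)/Q = 54 + 12Q
AVC is increasing in Q, so minimum AVC is at Q -> 0+.
Min AVC = 54
The firm should shut down if P < 54.

54


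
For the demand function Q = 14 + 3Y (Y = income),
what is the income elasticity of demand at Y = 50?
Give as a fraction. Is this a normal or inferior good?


dQ/dY = 3
At Y = 50: Q = 14 + 3*50 = 164
Ey = (dQ/dY)(Y/Q) = 3 * 50 / 164 = 75/82
Since Ey > 0, this is a normal good.

75/82 (normal good)


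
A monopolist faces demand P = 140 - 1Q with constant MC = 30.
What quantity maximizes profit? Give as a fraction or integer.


TR = P*Q = (140 - 1Q)Q = 140Q - 1Q^2
MR = dTR/dQ = 140 - 2Q
Set MR = MC:
140 - 2Q = 30
110 = 2Q
Q* = 110/2 = 55

55


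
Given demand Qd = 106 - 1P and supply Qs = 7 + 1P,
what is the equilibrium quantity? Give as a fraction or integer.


First find equilibrium price:
106 - 1P = 7 + 1P
P* = 99/2 = 99/2
Then substitute into demand:
Q* = 106 - 1 * 99/2 = 113/2

113/2


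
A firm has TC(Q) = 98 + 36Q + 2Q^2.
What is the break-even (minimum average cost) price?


AC(Q) = 98/Q + 36 + 2Q
To minimize: dAC/dQ = -98/Q^2 + 2 = 0
Q^2 = 98/2 = 49
Q* = 7
Min AC = 98/7 + 36 + 2*7
Min AC = 14 + 36 + 14 = 64

64


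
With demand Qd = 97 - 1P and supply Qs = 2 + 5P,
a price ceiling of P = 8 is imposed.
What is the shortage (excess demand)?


At P = 8:
Qd = 97 - 1*8 = 89
Qs = 2 + 5*8 = 42
Shortage = Qd - Qs = 89 - 42 = 47

47


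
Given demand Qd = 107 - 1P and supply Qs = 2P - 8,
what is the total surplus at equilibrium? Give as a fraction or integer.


Find equilibrium: 107 - 1P = 2P - 8
107 + 8 = 3P
P* = 115/3 = 115/3
Q* = 2*115/3 - 8 = 206/3
Inverse demand: P = 107 - Q/1, so P_max = 107
Inverse supply: P = 4 + Q/2, so P_min = 4
CS = (1/2) * 206/3 * (107 - 115/3) = 21218/9
PS = (1/2) * 206/3 * (115/3 - 4) = 10609/9
TS = CS + PS = 21218/9 + 10609/9 = 10609/3

10609/3


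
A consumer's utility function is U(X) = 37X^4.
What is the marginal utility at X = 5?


MU = dU/dX = 37*4*X^(4-1)
MU = 148*X^3
At X = 5:
MU = 148 * 5^3
MU = 148 * 125 = 18500

18500


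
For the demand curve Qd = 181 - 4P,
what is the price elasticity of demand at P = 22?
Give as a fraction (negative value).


dQ/dP = -4
At P = 22: Q = 181 - 4*22 = 93
E = (dQ/dP)(P/Q) = (-4)(22/93) = -88/93

-88/93


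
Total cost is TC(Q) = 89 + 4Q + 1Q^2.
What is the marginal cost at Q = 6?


MC = dTC/dQ = 4 + 2*1*Q
At Q = 6:
MC = 4 + 2*6
MC = 4 + 12 = 16

16


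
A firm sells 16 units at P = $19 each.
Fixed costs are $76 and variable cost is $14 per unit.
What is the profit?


Total Revenue = P * Q = 19 * 16 = $304
Total Cost = FC + VC*Q = 76 + 14*16 = $300
Profit = TR - TC = 304 - 300 = $4

$4


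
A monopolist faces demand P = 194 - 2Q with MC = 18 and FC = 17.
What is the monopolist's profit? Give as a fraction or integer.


MR = MC: 194 - 4Q = 18
Q* = 44
P* = 194 - 2*44 = 106
Profit = (P* - MC)*Q* - FC
= (106 - 18)*44 - 17
= 88*44 - 17
= 3872 - 17 = 3855

3855


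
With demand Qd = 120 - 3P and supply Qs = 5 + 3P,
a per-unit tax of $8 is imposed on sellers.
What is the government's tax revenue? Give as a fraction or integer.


With tax on sellers, new supply: Qs' = 5 + 3(P - 8)
= 3P - 19
New equilibrium quantity:
Q_new = 101/2
Tax revenue = tax * Q_new = 8 * 101/2 = 404

404


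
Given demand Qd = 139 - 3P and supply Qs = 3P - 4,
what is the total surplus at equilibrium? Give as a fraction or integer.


Find equilibrium: 139 - 3P = 3P - 4
139 + 4 = 6P
P* = 143/6 = 143/6
Q* = 3*143/6 - 4 = 135/2
Inverse demand: P = 139/3 - Q/3, so P_max = 139/3
Inverse supply: P = 4/3 + Q/3, so P_min = 4/3
CS = (1/2) * 135/2 * (139/3 - 143/6) = 6075/8
PS = (1/2) * 135/2 * (143/6 - 4/3) = 6075/8
TS = CS + PS = 6075/8 + 6075/8 = 6075/4

6075/4


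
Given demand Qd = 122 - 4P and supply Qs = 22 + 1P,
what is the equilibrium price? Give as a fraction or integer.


At equilibrium, Qd = Qs.
122 - 4P = 22 + 1P
122 - 22 = 4P + 1P
100 = 5P
P* = 100/5 = 20

20


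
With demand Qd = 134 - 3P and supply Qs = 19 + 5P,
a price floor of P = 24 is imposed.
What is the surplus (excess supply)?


At P = 24:
Qd = 134 - 3*24 = 62
Qs = 19 + 5*24 = 139
Surplus = Qs - Qd = 139 - 62 = 77

77


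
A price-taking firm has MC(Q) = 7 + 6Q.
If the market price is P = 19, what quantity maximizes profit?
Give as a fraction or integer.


In perfect competition, profit is maximized where P = MC.
19 = 7 + 6Q
12 = 6Q
Q* = 12/6 = 2

2


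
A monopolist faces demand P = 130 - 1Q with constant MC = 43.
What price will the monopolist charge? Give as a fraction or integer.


MR = 130 - 2Q
Set MR = MC: 130 - 2Q = 43
Q* = 87/2
Substitute into demand:
P* = 130 - 1*87/2 = 173/2

173/2


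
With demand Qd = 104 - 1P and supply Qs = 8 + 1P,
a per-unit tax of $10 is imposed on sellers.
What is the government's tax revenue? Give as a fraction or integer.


With tax on sellers, new supply: Qs' = 8 + 1(P - 10)
= 1P - 2
New equilibrium quantity:
Q_new = 51
Tax revenue = tax * Q_new = 10 * 51 = 510

510


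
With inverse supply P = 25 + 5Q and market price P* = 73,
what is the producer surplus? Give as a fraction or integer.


Minimum supply price (at Q=0): P_min = 25
Quantity supplied at P* = 73:
Q* = (73 - 25)/5 = 48/5
PS = (1/2) * Q* * (P* - P_min)
PS = (1/2) * 48/5 * (73 - 25)
PS = (1/2) * 48/5 * 48 = 1152/5

1152/5


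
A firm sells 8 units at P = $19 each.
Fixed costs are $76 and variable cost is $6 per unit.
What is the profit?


Total Revenue = P * Q = 19 * 8 = $152
Total Cost = FC + VC*Q = 76 + 6*8 = $124
Profit = TR - TC = 152 - 124 = $28

$28


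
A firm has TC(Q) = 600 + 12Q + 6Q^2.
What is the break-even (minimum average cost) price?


AC(Q) = 600/Q + 12 + 6Q
To minimize: dAC/dQ = -600/Q^2 + 6 = 0
Q^2 = 600/6 = 100
Q* = 10
Min AC = 600/10 + 12 + 6*10
Min AC = 60 + 12 + 60 = 132

132


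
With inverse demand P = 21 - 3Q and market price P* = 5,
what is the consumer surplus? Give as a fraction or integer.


Maximum willingness to pay (at Q=0): P_max = 21
Quantity demanded at P* = 5:
Q* = (21 - 5)/3 = 16/3
CS = (1/2) * Q* * (P_max - P*)
CS = (1/2) * 16/3 * (21 - 5)
CS = (1/2) * 16/3 * 16 = 128/3

128/3


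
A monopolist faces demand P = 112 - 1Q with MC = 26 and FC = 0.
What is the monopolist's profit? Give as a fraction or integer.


MR = MC: 112 - 2Q = 26
Q* = 43
P* = 112 - 1*43 = 69
Profit = (P* - MC)*Q* - FC
= (69 - 26)*43 - 0
= 43*43 - 0
= 1849 - 0 = 1849

1849


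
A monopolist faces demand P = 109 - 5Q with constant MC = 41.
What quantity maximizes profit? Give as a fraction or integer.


TR = P*Q = (109 - 5Q)Q = 109Q - 5Q^2
MR = dTR/dQ = 109 - 10Q
Set MR = MC:
109 - 10Q = 41
68 = 10Q
Q* = 68/10 = 34/5

34/5


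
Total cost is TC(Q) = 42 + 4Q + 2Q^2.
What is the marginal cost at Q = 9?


MC = dTC/dQ = 4 + 2*2*Q
At Q = 9:
MC = 4 + 4*9
MC = 4 + 36 = 40

40


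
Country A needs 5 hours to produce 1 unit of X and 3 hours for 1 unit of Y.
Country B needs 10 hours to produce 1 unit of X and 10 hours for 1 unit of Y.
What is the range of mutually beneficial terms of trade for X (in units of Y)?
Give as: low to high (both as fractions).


Opportunity cost of X for Country A = hours_X / hours_Y = 5/3 = 5/3 units of Y
Opportunity cost of X for Country B = hours_X / hours_Y = 10/10 = 1 units of Y
Terms of trade must be between the two opportunity costs.
Range: 1 to 5/3

1 to 5/3


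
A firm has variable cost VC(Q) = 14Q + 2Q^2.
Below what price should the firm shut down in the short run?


AVC(Q) = VC(Q)/Q = 14 + 2Q
AVC is increasing in Q, so minimum AVC is at Q -> 0+.
Min AVC = 14
The firm should shut down if P < 14.

14


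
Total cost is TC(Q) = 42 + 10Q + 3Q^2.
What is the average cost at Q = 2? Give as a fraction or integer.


TC(2) = 42 + 10*2 + 3*2^2
TC(2) = 42 + 20 + 12 = 74
AC = TC/Q = 74/2 = 37

37


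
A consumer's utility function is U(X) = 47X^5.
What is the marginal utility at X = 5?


MU = dU/dX = 47*5*X^(5-1)
MU = 235*X^4
At X = 5:
MU = 235 * 5^4
MU = 235 * 625 = 146875

146875


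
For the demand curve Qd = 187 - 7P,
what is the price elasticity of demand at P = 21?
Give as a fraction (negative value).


dQ/dP = -7
At P = 21: Q = 187 - 7*21 = 40
E = (dQ/dP)(P/Q) = (-7)(21/40) = -147/40

-147/40


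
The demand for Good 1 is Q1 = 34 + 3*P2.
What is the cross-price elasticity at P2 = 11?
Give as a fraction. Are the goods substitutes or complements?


dQ1/dP2 = 3
At P2 = 11: Q1 = 34 + 3*11 = 67
Exy = (dQ1/dP2)(P2/Q1) = 3 * 11 / 67 = 33/67
Since Exy > 0, the goods are substitutes.

33/67 (substitutes)


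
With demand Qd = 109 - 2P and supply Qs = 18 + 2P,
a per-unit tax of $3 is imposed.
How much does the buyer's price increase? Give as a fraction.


With a per-unit tax, the buyer's price increase depends on relative slopes.
Supply slope: d = 2, Demand slope: b = 2
Buyer's price increase = d * tax / (b + d)
= 2 * 3 / (2 + 2)
= 6 / 4 = 3/2

3/2


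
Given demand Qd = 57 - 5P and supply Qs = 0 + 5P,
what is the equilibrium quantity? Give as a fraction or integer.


First find equilibrium price:
57 - 5P = 0 + 5P
P* = 57/10 = 57/10
Then substitute into demand:
Q* = 57 - 5 * 57/10 = 57/2

57/2


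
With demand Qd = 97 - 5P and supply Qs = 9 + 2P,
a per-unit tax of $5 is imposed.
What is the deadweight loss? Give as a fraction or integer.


Pre-tax equilibrium quantity: Q* = 239/7
Post-tax equilibrium quantity: Q_tax = 27
Reduction in quantity: Q* - Q_tax = 50/7
DWL = (1/2) * tax * (Q* - Q_tax)
DWL = (1/2) * 5 * 50/7 = 125/7

125/7


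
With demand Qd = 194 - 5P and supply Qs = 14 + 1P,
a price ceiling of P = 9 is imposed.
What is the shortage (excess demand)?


At P = 9:
Qd = 194 - 5*9 = 149
Qs = 14 + 1*9 = 23
Shortage = Qd - Qs = 149 - 23 = 126

126


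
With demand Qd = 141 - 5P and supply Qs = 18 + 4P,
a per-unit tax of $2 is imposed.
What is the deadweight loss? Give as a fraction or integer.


Pre-tax equilibrium quantity: Q* = 218/3
Post-tax equilibrium quantity: Q_tax = 614/9
Reduction in quantity: Q* - Q_tax = 40/9
DWL = (1/2) * tax * (Q* - Q_tax)
DWL = (1/2) * 2 * 40/9 = 40/9

40/9


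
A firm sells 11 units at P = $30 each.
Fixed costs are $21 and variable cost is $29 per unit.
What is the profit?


Total Revenue = P * Q = 30 * 11 = $330
Total Cost = FC + VC*Q = 21 + 29*11 = $340
Profit = TR - TC = 330 - 340 = $-10

$-10


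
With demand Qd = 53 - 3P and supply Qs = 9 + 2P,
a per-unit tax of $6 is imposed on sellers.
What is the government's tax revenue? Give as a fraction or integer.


With tax on sellers, new supply: Qs' = 9 + 2(P - 6)
= 2P - 3
New equilibrium quantity:
Q_new = 97/5
Tax revenue = tax * Q_new = 6 * 97/5 = 582/5

582/5


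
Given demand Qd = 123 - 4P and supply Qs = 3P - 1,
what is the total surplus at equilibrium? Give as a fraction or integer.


Find equilibrium: 123 - 4P = 3P - 1
123 + 1 = 7P
P* = 124/7 = 124/7
Q* = 3*124/7 - 1 = 365/7
Inverse demand: P = 123/4 - Q/4, so P_max = 123/4
Inverse supply: P = 1/3 + Q/3, so P_min = 1/3
CS = (1/2) * 365/7 * (123/4 - 124/7) = 133225/392
PS = (1/2) * 365/7 * (124/7 - 1/3) = 133225/294
TS = CS + PS = 133225/392 + 133225/294 = 133225/168

133225/168


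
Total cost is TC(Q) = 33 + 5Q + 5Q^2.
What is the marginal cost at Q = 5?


MC = dTC/dQ = 5 + 2*5*Q
At Q = 5:
MC = 5 + 10*5
MC = 5 + 50 = 55

55


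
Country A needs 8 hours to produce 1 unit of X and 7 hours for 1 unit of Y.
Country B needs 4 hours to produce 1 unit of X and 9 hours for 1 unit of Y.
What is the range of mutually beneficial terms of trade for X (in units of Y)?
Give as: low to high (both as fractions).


Opportunity cost of X for Country A = hours_X / hours_Y = 8/7 = 8/7 units of Y
Opportunity cost of X for Country B = hours_X / hours_Y = 4/9 = 4/9 units of Y
Terms of trade must be between the two opportunity costs.
Range: 4/9 to 8/7

4/9 to 8/7


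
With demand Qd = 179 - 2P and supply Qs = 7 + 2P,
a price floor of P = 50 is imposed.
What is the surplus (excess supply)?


At P = 50:
Qd = 179 - 2*50 = 79
Qs = 7 + 2*50 = 107
Surplus = Qs - Qd = 107 - 79 = 28

28


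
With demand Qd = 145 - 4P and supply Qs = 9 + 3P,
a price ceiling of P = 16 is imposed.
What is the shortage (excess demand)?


At P = 16:
Qd = 145 - 4*16 = 81
Qs = 9 + 3*16 = 57
Shortage = Qd - Qs = 81 - 57 = 24

24


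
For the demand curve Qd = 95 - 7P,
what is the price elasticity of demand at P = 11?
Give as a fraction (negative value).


dQ/dP = -7
At P = 11: Q = 95 - 7*11 = 18
E = (dQ/dP)(P/Q) = (-7)(11/18) = -77/18

-77/18


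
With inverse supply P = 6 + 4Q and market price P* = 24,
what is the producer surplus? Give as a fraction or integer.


Minimum supply price (at Q=0): P_min = 6
Quantity supplied at P* = 24:
Q* = (24 - 6)/4 = 9/2
PS = (1/2) * Q* * (P* - P_min)
PS = (1/2) * 9/2 * (24 - 6)
PS = (1/2) * 9/2 * 18 = 81/2

81/2


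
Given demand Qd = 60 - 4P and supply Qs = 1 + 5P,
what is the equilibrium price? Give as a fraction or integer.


At equilibrium, Qd = Qs.
60 - 4P = 1 + 5P
60 - 1 = 4P + 5P
59 = 9P
P* = 59/9 = 59/9

59/9


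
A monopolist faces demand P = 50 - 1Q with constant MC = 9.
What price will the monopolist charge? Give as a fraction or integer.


MR = 50 - 2Q
Set MR = MC: 50 - 2Q = 9
Q* = 41/2
Substitute into demand:
P* = 50 - 1*41/2 = 59/2

59/2


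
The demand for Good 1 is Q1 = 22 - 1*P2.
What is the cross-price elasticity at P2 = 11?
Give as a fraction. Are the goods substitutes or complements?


dQ1/dP2 = -1
At P2 = 11: Q1 = 22 - 1*11 = 11
Exy = (dQ1/dP2)(P2/Q1) = -1 * 11 / 11 = -1
Since Exy < 0, the goods are complements.

-1 (complements)


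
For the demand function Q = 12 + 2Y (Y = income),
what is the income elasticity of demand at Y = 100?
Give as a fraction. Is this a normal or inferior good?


dQ/dY = 2
At Y = 100: Q = 12 + 2*100 = 212
Ey = (dQ/dY)(Y/Q) = 2 * 100 / 212 = 50/53
Since Ey > 0, this is a normal good.

50/53 (normal good)


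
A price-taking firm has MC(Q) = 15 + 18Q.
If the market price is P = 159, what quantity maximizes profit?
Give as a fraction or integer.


In perfect competition, profit is maximized where P = MC.
159 = 15 + 18Q
144 = 18Q
Q* = 144/18 = 8

8


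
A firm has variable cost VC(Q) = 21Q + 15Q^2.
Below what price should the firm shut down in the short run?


AVC(Q) = VC(Q)/Q = 21 + 15Q
AVC is increasing in Q, so minimum AVC is at Q -> 0+.
Min AVC = 21
The firm should shut down if P < 21.

21


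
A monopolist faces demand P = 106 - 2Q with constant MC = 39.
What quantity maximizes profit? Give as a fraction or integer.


TR = P*Q = (106 - 2Q)Q = 106Q - 2Q^2
MR = dTR/dQ = 106 - 4Q
Set MR = MC:
106 - 4Q = 39
67 = 4Q
Q* = 67/4 = 67/4

67/4


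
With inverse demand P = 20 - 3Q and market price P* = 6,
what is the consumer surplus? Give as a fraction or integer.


Maximum willingness to pay (at Q=0): P_max = 20
Quantity demanded at P* = 6:
Q* = (20 - 6)/3 = 14/3
CS = (1/2) * Q* * (P_max - P*)
CS = (1/2) * 14/3 * (20 - 6)
CS = (1/2) * 14/3 * 14 = 98/3

98/3


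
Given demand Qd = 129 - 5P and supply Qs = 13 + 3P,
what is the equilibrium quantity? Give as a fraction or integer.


First find equilibrium price:
129 - 5P = 13 + 3P
P* = 116/8 = 29/2
Then substitute into demand:
Q* = 129 - 5 * 29/2 = 113/2

113/2


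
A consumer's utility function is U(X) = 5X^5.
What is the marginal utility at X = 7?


MU = dU/dX = 5*5*X^(5-1)
MU = 25*X^4
At X = 7:
MU = 25 * 7^4
MU = 25 * 2401 = 60025

60025


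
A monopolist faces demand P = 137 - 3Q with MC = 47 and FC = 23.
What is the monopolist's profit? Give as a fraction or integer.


MR = MC: 137 - 6Q = 47
Q* = 15
P* = 137 - 3*15 = 92
Profit = (P* - MC)*Q* - FC
= (92 - 47)*15 - 23
= 45*15 - 23
= 675 - 23 = 652

652


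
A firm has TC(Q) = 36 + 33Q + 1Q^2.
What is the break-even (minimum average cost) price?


AC(Q) = 36/Q + 33 + 1Q
To minimize: dAC/dQ = -36/Q^2 + 1 = 0
Q^2 = 36/1 = 36
Q* = 6
Min AC = 36/6 + 33 + 1*6
Min AC = 6 + 33 + 6 = 45

45


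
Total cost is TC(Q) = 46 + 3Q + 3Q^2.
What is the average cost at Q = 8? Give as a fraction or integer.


TC(8) = 46 + 3*8 + 3*8^2
TC(8) = 46 + 24 + 192 = 262
AC = TC/Q = 262/8 = 131/4

131/4


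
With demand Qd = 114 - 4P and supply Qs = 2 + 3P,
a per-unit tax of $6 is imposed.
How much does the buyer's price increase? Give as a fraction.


With a per-unit tax, the buyer's price increase depends on relative slopes.
Supply slope: d = 3, Demand slope: b = 4
Buyer's price increase = d * tax / (b + d)
= 3 * 6 / (4 + 3)
= 18 / 7 = 18/7

18/7


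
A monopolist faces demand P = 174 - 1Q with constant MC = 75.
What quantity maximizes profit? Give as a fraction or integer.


TR = P*Q = (174 - 1Q)Q = 174Q - 1Q^2
MR = dTR/dQ = 174 - 2Q
Set MR = MC:
174 - 2Q = 75
99 = 2Q
Q* = 99/2 = 99/2

99/2


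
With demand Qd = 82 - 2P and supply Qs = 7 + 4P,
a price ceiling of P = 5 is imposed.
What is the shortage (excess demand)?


At P = 5:
Qd = 82 - 2*5 = 72
Qs = 7 + 4*5 = 27
Shortage = Qd - Qs = 72 - 27 = 45

45


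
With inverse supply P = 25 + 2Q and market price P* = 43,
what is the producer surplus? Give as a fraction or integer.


Minimum supply price (at Q=0): P_min = 25
Quantity supplied at P* = 43:
Q* = (43 - 25)/2 = 9
PS = (1/2) * Q* * (P* - P_min)
PS = (1/2) * 9 * (43 - 25)
PS = (1/2) * 9 * 18 = 81

81


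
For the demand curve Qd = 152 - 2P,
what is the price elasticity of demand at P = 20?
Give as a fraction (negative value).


dQ/dP = -2
At P = 20: Q = 152 - 2*20 = 112
E = (dQ/dP)(P/Q) = (-2)(20/112) = -5/14

-5/14


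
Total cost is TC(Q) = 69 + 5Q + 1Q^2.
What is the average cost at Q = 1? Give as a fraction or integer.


TC(1) = 69 + 5*1 + 1*1^2
TC(1) = 69 + 5 + 1 = 75
AC = TC/Q = 75/1 = 75

75


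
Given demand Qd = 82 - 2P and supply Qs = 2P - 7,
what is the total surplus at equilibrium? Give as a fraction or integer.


Find equilibrium: 82 - 2P = 2P - 7
82 + 7 = 4P
P* = 89/4 = 89/4
Q* = 2*89/4 - 7 = 75/2
Inverse demand: P = 41 - Q/2, so P_max = 41
Inverse supply: P = 7/2 + Q/2, so P_min = 7/2
CS = (1/2) * 75/2 * (41 - 89/4) = 5625/16
PS = (1/2) * 75/2 * (89/4 - 7/2) = 5625/16
TS = CS + PS = 5625/16 + 5625/16 = 5625/8

5625/8


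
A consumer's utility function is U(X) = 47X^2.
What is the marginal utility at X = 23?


MU = dU/dX = 47*2*X^(2-1)
MU = 94*X^1
At X = 23:
MU = 94 * 23^1
MU = 94 * 23 = 2162

2162


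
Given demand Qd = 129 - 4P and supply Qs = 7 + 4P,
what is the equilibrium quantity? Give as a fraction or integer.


First find equilibrium price:
129 - 4P = 7 + 4P
P* = 122/8 = 61/4
Then substitute into demand:
Q* = 129 - 4 * 61/4 = 68

68


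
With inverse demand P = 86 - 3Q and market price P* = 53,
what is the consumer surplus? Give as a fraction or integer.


Maximum willingness to pay (at Q=0): P_max = 86
Quantity demanded at P* = 53:
Q* = (86 - 53)/3 = 11
CS = (1/2) * Q* * (P_max - P*)
CS = (1/2) * 11 * (86 - 53)
CS = (1/2) * 11 * 33 = 363/2

363/2
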